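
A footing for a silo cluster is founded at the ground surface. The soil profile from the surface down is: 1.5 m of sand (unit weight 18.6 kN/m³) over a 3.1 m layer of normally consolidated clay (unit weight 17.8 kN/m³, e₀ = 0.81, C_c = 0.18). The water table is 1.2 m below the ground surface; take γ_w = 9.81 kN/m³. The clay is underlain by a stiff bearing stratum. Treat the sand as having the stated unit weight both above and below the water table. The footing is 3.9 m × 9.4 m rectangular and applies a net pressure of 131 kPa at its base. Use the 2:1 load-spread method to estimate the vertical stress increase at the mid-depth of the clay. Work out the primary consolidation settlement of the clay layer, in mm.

Mid-depth of clay below the ground surface: z = 1.5 + 3.1/2 = 3.05 m.
Total vertical stress at mid-clay: σ_v = 18.6×1.5 + 17.8×1.55 = 55.49 kPa.
Pore pressure: u = 9.81×(3.05 − 1.2) = 18.149 kPa.
Initial effective stress: σ'_0 = σ_v − u = 55.49 − 18.149 = 37.341 kPa.
Stress increase at mid-clay by the 2:1 spreading method:
Δσ = qBL/((B+z)(L+z)) = 131×3.9×9.4/((3.9+3.05)(9.4+3.05)) = 55.502 kPa
Final effective stress: σ'_f = σ'_0 + Δσ = 37.341 + 55.502 = 92.843 kPa.
Normally consolidated clay, so the full stress increment lies on the virgin compression line:
S_c = C_c·H/(1+e₀)·log₁₀(σ'_f/σ'_0) = 0.18×3.1/(1+0.81)×log₁₀(92.843/37.341)
    = 0.30829 × 0.39556 = 0.1219 m

S_c ≈ 122 mm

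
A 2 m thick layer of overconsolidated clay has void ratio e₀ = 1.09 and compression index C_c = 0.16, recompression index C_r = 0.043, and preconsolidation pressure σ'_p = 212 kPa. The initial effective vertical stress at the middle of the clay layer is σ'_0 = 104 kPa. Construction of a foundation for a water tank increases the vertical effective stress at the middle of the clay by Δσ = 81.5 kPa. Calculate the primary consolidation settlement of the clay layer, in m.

Final effective stress: σ'_f = 104 + 81.5 = 185.5 kPa.
σ'_f = 185.5 ≤ σ'_p = 212 kPa, so the clay remains overconsolidated and only the recompression index applies:
S_c = C_r·H/(1+e₀)·log₁₀(σ'_f/σ'_0) = 0.043×2/2.09×log₁₀(185.5/104)
    = 0.041148 × 0.25131 = 0.01034 m

S_c ≈ 0.0103 m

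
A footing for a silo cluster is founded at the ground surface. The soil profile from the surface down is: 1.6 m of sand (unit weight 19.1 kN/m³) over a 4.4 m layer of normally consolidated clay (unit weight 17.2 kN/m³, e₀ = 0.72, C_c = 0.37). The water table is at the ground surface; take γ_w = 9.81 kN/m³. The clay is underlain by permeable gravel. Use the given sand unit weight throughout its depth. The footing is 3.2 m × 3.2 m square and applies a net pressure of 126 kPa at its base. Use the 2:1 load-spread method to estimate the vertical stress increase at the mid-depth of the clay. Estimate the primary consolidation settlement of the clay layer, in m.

Mid-depth of clay below the ground surface: z = 1.6 + 4.4/2 = 3.8 m.
Total vertical stress at mid-clay: σ_v = 19.1×1.6 + 17.2×2.2 = 68.4 kPa.
Pore pressure: u = 9.81×(3.8 − 0) = 37.278 kPa.
Initial effective stress: σ'_0 = σ_v − u = 68.4 − 37.278 = 31.122 kPa.
Stress increase at mid-clay by the 2:1 spreading method:
Δσ = qBL/((B+z)(L+z)) = 126×3.2×3.2/((3.2+3.8)(3.2+3.8)) = 26.331 kPa
Final effective stress: σ'_f = σ'_0 + Δσ = 31.122 + 26.331 = 57.453 kPa.
Normally consolidated clay, so the full stress increment lies on the virgin compression line:
S_c = C_c·H/(1+e₀)·log₁₀(σ'_f/σ'_0) = 0.37×4.4/(1+0.72)×log₁₀(57.453/31.122)
    = 0.94651 × 0.26625 = 0.252 m

S_c ≈ 0.252 m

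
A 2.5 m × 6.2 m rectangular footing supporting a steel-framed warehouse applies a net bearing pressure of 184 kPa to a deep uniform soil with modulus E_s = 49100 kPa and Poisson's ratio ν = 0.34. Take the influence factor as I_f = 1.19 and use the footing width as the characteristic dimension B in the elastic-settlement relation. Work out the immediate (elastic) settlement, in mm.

S_e ≈ 9.86 mm

Immediate (elastic) settlement: S_e = q·B·(1−ν²)/E_s · I_f.
S_e = 184 × 2.5 × (1 − 0.34²) / 49100 × 1.19
    = 184 × 2.5 × 0.8844 / 49100 × 1.19
    = 0.00986 m = 9.86 mm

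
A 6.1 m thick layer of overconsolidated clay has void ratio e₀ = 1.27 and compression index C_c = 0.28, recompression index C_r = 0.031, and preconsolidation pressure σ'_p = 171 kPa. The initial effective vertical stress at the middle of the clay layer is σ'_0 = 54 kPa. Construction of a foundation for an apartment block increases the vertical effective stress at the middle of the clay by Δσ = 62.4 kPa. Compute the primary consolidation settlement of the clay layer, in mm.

Final effective stress: σ'_f = 54 + 62.4 = 116.4 kPa.
σ'_f = 116.4 ≤ σ'_p = 171 kPa, so the clay remains overconsolidated and only the recompression index applies:
S_c = C_r·H/(1+e₀)·log₁₀(σ'_f/σ'_0) = 0.031×6.1/2.27×log₁₀(116.4/54)
    = 0.083303 × 0.33356 = 0.02779 m

S_c ≈ 27.8 mm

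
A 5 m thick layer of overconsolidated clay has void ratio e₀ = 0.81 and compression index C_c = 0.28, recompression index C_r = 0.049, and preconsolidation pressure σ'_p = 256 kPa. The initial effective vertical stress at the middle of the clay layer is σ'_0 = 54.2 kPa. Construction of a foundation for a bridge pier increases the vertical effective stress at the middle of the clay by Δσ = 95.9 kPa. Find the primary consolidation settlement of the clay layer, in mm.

S_c ≈ 59.9 mm

Final effective stress: σ'_f = 54.2 + 95.9 = 150.1 kPa.
σ'_f = 150.1 ≤ σ'_p = 256 kPa, so the clay remains overconsolidated and only the recompression index applies:
S_c = C_r·H/(1+e₀)·log₁₀(σ'_f/σ'_0) = 0.049×5/1.81×log₁₀(150.1/54.2)
    = 0.13536 × 0.44238 = 0.05988 m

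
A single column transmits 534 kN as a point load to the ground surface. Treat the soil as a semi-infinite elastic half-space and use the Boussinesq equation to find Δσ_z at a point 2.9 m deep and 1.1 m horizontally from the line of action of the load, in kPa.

Δσ_z ≈ 21.7 kPa

Boussinesq vertical stress below a point load on an elastic half-space:
Δσ_z = 3P/(2πz²) · [1 + (r/z)²]^(−5/2)
r/z = 1.1/2.9 = 0.37931; [1+(r/z)²]^(−5/2) = 0.71458.
Δσ_z = 3×534/(2π×2.9²) × 0.71458 = 30.317 × 0.71458 = 21.66 kPa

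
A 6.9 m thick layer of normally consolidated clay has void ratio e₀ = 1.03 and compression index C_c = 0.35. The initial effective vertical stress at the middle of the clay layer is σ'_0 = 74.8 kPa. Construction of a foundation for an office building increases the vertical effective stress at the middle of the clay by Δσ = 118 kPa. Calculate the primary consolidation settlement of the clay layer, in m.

S_c ≈ 0.489 m

Final effective stress: σ'_f = σ'_0 + Δσ = 74.8 + 118 = 192.8 kPa.
Normally consolidated clay, so the full stress increment lies on the virgin compression line:
S_c = C_c·H/(1+e₀)·log₁₀(σ'_f/σ'_0) = 0.35×6.9/(1+1.03)×log₁₀(192.8/74.8)
    = 1.1897 × 0.41121 = 0.4892 m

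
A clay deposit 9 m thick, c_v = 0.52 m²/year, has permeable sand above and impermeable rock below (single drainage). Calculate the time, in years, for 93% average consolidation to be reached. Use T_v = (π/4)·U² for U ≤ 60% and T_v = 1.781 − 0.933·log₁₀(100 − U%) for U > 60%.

Drainage path length: H_d = H = 9 m (single drainage).
U > 60%: T_v = 1.781 − 0.933·log₁₀(100 − 93) = 0.99252.
t = T_v·H_d²/c_v = 0.99252×9²/0.52 = 154.6 years.

t ≈ 155 years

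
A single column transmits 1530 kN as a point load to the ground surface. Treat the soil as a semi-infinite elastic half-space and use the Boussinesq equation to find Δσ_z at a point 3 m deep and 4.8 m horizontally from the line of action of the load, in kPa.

Δσ_z ≈ 3.39 kPa

Boussinesq vertical stress below a point load on an elastic half-space:
Δσ_z = 3P/(2πz²) · [1 + (r/z)²]^(−5/2)
r/z = 4.8/3 = 1.6; [1+(r/z)²]^(−5/2) = 0.041819.
Δσ_z = 3×1530/(2π×3²) × 0.041819 = 81.169 × 0.041819 = 3.394 kPa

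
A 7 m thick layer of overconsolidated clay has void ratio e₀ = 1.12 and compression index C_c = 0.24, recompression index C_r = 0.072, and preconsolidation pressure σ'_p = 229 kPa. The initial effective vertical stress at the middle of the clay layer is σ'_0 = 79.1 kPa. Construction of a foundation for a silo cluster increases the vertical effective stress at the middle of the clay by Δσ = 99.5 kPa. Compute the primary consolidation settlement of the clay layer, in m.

S_c ≈ 0.0841 m

Final effective stress: σ'_f = 79.1 + 99.5 = 178.6 kPa.
σ'_f = 178.6 ≤ σ'_p = 229 kPa, so the clay remains overconsolidated and only the recompression index applies:
S_c = C_r·H/(1+e₀)·log₁₀(σ'_f/σ'_0) = 0.072×7/2.12×log₁₀(178.6/79.1)
    = 0.23774 × 0.3537 = 0.08409 m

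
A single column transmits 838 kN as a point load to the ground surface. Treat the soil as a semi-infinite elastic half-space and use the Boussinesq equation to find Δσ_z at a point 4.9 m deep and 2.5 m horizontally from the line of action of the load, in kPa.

Δσ_z ≈ 9.35 kPa

Boussinesq vertical stress below a point load on an elastic half-space:
Δσ_z = 3P/(2πz²) · [1 + (r/z)²]^(−5/2)
r/z = 2.5/4.9 = 0.5102; [1+(r/z)²]^(−5/2) = 0.5608.
Δσ_z = 3×838/(2π×4.9²) × 0.5608 = 16.665 × 0.5608 = 9.346 kPa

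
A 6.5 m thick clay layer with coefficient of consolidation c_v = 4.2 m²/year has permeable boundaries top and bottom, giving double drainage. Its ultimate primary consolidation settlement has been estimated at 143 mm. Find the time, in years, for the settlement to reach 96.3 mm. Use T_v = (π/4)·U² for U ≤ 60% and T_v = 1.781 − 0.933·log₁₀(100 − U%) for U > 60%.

t ≈ 0.927 years

Drainage path length: H_d = H/2 = 3.25 m (double drainage).
U = S(t)/S_ult = 96.3/143 = 0.6734.
U > 60%: T_v = 1.781 − 0.933·log₁₀(100 − 67.343) = 0.36846.
t = T_v·H_d²/c_v = 0.36846×3.25²/4.2 = 0.9266 years.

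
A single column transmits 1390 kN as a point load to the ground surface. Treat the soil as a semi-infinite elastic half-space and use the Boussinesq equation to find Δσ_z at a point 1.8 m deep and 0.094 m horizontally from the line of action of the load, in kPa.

Δσ_z ≈ 203 kPa

Boussinesq vertical stress below a point load on an elastic half-space:
Δσ_z = 3P/(2πz²) · [1 + (r/z)²]^(−5/2)
r/z = 0.094/1.8 = 0.052222; [1+(r/z)²]^(−5/2) = 0.99321.
Δσ_z = 3×1390/(2π×1.8²) × 0.99321 = 204.84 × 0.99321 = 203.4 kPa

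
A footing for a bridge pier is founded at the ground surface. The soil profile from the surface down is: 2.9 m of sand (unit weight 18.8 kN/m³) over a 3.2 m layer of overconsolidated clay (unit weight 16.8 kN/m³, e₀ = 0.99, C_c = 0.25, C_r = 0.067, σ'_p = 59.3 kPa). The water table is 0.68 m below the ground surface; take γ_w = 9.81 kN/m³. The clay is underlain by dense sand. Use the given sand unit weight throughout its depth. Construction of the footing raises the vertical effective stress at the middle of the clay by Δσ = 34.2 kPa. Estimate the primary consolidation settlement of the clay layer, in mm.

Mid-depth of clay below the ground surface: z = 2.9 + 3.2/2 = 4.5 m.
Total vertical stress at mid-clay: σ_v = 18.8×2.9 + 16.8×1.6 = 81.4 kPa.
Pore pressure: u = 9.81×(4.5 − 0.68) = 37.474 kPa.
Initial effective stress: σ'_0 = σ_v − u = 81.4 − 37.474 = 43.926 kPa.
Final effective stress: σ'_f = 43.926 + 34.2 = 78.126 kPa.
σ'_f = 78.126 > σ'_p = 59.3 kPa, so the stress path crosses the preconsolidation pressure — recompression up to σ'_p, then virgin compression beyond:
S_c = H/(1+e₀)·[C_r·log₁₀(σ'_p/σ'_0) + C_c·log₁₀(σ'_f/σ'_p)]
    = 3.2/1.99 × [0.067×log₁₀(59.3/43.926) + 0.25×log₁₀(78.126/59.3)]
    = 1.608 × [0.0087323 + 0.029935] = 0.06218 m

S_c ≈ 62.2 mm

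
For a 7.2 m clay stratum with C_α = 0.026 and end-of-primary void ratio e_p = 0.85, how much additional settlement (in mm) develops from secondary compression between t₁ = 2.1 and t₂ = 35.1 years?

S_s ≈ 124 mm

Secondary compression: S_s = C_α·H/(1+e_p)·log₁₀(t₂/t₁)
S_s = 0.026×7.2/(1+0.85)×log₁₀(35.1/2.1)
    = 0.1012 × 1.223 = 0.1238 m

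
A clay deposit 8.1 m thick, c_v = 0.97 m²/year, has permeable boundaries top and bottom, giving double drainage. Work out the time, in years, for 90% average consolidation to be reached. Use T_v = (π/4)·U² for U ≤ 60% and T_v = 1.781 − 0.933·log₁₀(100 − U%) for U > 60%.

Drainage path length: H_d = H/2 = 4.05 m (double drainage).
U > 60%: T_v = 1.781 − 0.933·log₁₀(100 − 90) = 0.848.
t = T_v·H_d²/c_v = 0.848×4.05²/0.97 = 14.34 years.

t ≈ 14.3 years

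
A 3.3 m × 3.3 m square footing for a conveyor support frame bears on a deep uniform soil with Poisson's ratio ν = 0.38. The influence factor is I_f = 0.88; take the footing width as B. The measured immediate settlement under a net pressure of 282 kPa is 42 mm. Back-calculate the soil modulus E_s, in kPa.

S_e = q·B·(1−ν²)/E_s · I_f  ⇒  E_s = q·B·(1−ν²)·I_f / S_e.
E_s = 282 × 3.3 × 0.8556 × 0.88 / 0.042 = 16680 kPa

E_s ≈ 16700 kPa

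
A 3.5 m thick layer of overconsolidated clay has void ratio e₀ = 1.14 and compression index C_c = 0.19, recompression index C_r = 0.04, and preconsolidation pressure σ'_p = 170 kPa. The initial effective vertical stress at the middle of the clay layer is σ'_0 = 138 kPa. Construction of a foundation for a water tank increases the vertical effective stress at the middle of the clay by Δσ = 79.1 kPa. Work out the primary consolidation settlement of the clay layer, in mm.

S_c ≈ 38.9 mm

Final effective stress: σ'_f = 138 + 79.1 = 217.1 kPa.
σ'_f = 217.1 > σ'_p = 170 kPa, so the stress path crosses the preconsolidation pressure — recompression up to σ'_p, then virgin compression beyond:
S_c = H/(1+e₀)·[C_r·log₁₀(σ'_p/σ'_0) + C_c·log₁₀(σ'_f/σ'_p)]
    = 3.5/2.14 × [0.04×log₁₀(170/138) + 0.19×log₁₀(217.1/170)]
    = 1.6355 × [0.0036228 + 0.02018] = 0.03893 m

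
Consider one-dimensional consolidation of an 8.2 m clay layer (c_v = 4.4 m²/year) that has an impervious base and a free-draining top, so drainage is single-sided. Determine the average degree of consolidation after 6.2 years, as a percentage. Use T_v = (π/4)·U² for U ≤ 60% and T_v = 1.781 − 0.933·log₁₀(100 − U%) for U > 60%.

U ≈ 70.2 %

Drainage path length: H_d = H = 8.2 m (single drainage).
T_v = c_v·t/H_d² = 4.4×6.2/8.2² = 0.40571.
T_v = 0.40571 corresponds to the U > 60% branch:
U = 1 − 10^((1.781 − T_v)/0.933)/100 = 0.7021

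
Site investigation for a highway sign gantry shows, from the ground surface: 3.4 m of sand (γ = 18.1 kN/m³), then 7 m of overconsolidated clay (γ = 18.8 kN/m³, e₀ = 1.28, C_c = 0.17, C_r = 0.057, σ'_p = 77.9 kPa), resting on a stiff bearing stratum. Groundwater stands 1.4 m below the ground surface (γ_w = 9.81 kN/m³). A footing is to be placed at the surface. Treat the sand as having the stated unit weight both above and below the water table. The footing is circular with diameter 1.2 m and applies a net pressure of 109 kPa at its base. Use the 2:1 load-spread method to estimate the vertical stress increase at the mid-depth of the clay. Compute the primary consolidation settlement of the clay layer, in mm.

S_c ≈ 2.44 mm

Mid-depth of clay below the ground surface: z = 3.4 + 7/2 = 6.9 m.
Total vertical stress at mid-clay: σ_v = 18.1×3.4 + 18.8×3.5 = 127.34 kPa.
Pore pressure: u = 9.81×(6.9 − 1.4) = 53.955 kPa.
Initial effective stress: σ'_0 = σ_v − u = 127.34 − 53.955 = 73.385 kPa.
Stress increase at mid-clay by the 2:1 spreading method:
Δσ ≈ qD²/(D+z)² = 109×1.2²/(1.2+6.9)² = 2.3923 kPa
Final effective stress: σ'_f = 73.385 + 2.3923 = 75.777 kPa.
σ'_f = 75.777 ≤ σ'_p = 77.9 kPa, so the clay remains overconsolidated and only the recompression index applies:
S_c = C_r·H/(1+e₀)·log₁₀(σ'_f/σ'_0) = 0.057×7/2.28×log₁₀(75.777/73.385)
    = 0.175 × 0.01393 = 0.002438 m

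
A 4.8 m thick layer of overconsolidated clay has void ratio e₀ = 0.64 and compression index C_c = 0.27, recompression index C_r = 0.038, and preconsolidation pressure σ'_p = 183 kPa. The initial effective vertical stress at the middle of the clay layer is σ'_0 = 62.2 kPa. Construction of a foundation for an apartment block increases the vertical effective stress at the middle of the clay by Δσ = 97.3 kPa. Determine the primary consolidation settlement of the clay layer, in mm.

S_c ≈ 45.5 mm

Final effective stress: σ'_f = 62.2 + 97.3 = 159.5 kPa.
σ'_f = 159.5 ≤ σ'_p = 183 kPa, so the clay remains overconsolidated and only the recompression index applies:
S_c = C_r·H/(1+e₀)·log₁₀(σ'_f/σ'_0) = 0.038×4.8/1.64×log₁₀(159.5/62.2)
    = 0.11122 × 0.40897 = 0.04548 m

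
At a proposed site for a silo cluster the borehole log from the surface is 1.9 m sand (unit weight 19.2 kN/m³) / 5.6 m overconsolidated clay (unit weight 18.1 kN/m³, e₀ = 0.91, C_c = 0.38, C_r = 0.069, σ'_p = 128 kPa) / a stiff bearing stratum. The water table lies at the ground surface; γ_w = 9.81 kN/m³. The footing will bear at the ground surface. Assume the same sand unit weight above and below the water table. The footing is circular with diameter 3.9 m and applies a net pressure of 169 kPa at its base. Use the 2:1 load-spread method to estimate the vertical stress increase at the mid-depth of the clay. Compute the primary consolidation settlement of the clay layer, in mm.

S_c ≈ 53.9 mm

Mid-depth of clay below the ground surface: z = 1.9 + 5.6/2 = 4.7 m.
Total vertical stress at mid-clay: σ_v = 19.2×1.9 + 18.1×2.8 = 87.16 kPa.
Pore pressure: u = 9.81×(4.7 − 0) = 46.107 kPa.
Initial effective stress: σ'_0 = σ_v − u = 87.16 − 46.107 = 41.053 kPa.
Stress increase at mid-clay by the 2:1 spreading method:
Δσ ≈ qD²/(D+z)² = 169×3.9²/(3.9+4.7)² = 34.755 kPa
Final effective stress: σ'_f = 41.053 + 34.755 = 75.808 kPa.
σ'_f = 75.808 ≤ σ'_p = 128 kPa, so the clay remains overconsolidated and only the recompression index applies:
S_c = C_r·H/(1+e₀)·log₁₀(σ'_f/σ'_0) = 0.069×5.6/1.91×log₁₀(75.808/41.053)
    = 0.2023 × 0.26637 = 0.05389 m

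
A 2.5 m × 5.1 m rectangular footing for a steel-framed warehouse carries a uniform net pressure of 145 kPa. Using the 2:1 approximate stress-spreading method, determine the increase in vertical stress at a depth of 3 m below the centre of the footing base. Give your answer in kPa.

By the 2:1 method the load spreads at 1 horizontal : 2 vertical, so at depth z the loaded area has grown by z in each plan dimension:
Δσ = qBL/((B+z)(L+z)) = 145×2.5×5.1/((2.5+3)(5.1+3)) = 41.498 kPa

Δσ_z ≈ 41.5 kPa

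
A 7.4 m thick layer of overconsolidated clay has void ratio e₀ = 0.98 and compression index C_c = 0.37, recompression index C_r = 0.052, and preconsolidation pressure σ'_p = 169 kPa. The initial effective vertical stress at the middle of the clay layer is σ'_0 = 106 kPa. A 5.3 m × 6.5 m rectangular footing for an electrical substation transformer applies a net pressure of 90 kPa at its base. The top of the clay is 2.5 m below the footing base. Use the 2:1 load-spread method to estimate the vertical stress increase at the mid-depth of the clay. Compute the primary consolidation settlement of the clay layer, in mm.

Mid-depth of clay below the footing base: z = 2.5 + 7.4/2 = 6.2 m.
Stress increase at mid-clay by the 2:1 spreading method:
Δσ = qBL/((B+z)(L+z)) = 90×5.3×6.5/((5.3+6.2)(6.5+6.2)) = 21.229 kPa
Final effective stress: σ'_f = 106 + 21.229 = 127.23 kPa.
σ'_f = 127.23 ≤ σ'_p = 169 kPa, so the clay remains overconsolidated and only the recompression index applies:
S_c = C_r·H/(1+e₀)·log₁₀(σ'_f/σ'_0) = 0.052×7.4/1.98×log₁₀(127.23/106)
    = 0.19434 × 0.079284 = 0.01541 m

S_c ≈ 15.4 mm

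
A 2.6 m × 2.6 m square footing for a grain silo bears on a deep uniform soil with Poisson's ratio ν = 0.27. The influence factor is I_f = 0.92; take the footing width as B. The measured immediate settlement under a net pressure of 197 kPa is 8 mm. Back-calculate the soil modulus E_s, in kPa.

S_e = q·B·(1−ν²)/E_s · I_f  ⇒  E_s = q·B·(1−ν²)·I_f / S_e.
E_s = 197 × 2.6 × 0.9271 × 0.92 / 0.008 = 54610 kPa

E_s ≈ 54600 kPa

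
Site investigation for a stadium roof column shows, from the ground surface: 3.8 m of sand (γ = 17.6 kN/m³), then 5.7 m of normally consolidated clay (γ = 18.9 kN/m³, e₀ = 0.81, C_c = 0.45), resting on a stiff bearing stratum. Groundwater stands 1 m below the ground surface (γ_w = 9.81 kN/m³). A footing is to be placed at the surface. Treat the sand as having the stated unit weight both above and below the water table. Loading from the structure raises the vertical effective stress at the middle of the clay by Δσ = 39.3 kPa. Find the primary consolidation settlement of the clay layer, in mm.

Mid-depth of clay below the ground surface: z = 3.8 + 5.7/2 = 6.65 m.
Total vertical stress at mid-clay: σ_v = 17.6×3.8 + 18.9×2.85 = 120.74 kPa.
Pore pressure: u = 9.81×(6.65 − 1) = 55.427 kPa.
Initial effective stress: σ'_0 = σ_v − u = 120.74 − 55.427 = 65.313 kPa.
Final effective stress: σ'_f = σ'_0 + Δσ = 65.313 + 39.3 = 104.61 kPa.
Normally consolidated clay, so the full stress increment lies on the virgin compression line:
S_c = C_c·H/(1+e₀)·log₁₀(σ'_f/σ'_0) = 0.45×5.7/(1+0.81)×log₁₀(104.61/65.313)
    = 1.4171 × 0.20457 = 0.2899 m

S_c ≈ 290 mm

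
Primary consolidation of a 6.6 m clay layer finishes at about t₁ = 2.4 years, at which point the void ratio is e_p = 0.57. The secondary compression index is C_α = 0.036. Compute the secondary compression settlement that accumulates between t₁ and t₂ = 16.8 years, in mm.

S_s ≈ 128 mm

Secondary compression: S_s = C_α·H/(1+e_p)·log₁₀(t₂/t₁)
S_s = 0.036×6.6/(1+0.57)×log₁₀(16.8/2.4)
    = 0.1513 × 0.8451 = 0.1279 m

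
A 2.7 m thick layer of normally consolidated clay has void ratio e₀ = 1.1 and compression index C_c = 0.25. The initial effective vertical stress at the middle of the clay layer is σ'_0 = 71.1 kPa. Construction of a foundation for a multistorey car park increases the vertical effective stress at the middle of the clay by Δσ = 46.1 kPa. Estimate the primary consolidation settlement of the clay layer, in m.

S_c ≈ 0.0698 m

Final effective stress: σ'_f = σ'_0 + Δσ = 71.1 + 46.1 = 117.2 kPa.
Normally consolidated clay, so the full stress increment lies on the virgin compression line:
S_c = C_c·H/(1+e₀)·log₁₀(σ'_f/σ'_0) = 0.25×2.7/(1+1.1)×log₁₀(117.2/71.1)
    = 0.32143 × 0.21706 = 0.06977 m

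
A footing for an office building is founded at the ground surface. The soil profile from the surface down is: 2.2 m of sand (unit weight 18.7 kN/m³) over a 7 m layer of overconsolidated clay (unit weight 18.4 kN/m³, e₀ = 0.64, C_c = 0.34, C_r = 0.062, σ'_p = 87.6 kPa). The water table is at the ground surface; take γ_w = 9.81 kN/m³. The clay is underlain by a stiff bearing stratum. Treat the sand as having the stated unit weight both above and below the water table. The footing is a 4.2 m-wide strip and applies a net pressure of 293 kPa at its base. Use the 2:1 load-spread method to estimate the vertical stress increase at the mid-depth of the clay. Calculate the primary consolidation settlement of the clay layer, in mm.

Mid-depth of clay below the ground surface: z = 2.2 + 7/2 = 5.7 m.
Total vertical stress at mid-clay: σ_v = 18.7×2.2 + 18.4×3.5 = 105.54 kPa.
Pore pressure: u = 9.81×(5.7 − 0) = 55.917 kPa.
Initial effective stress: σ'_0 = σ_v − u = 105.54 − 55.917 = 49.623 kPa.
Stress increase at mid-clay by the 2:1 spreading method:
Δσ = qB/(B+z) = 293×4.2/(4.2+5.7) = 124.3 kPa
Final effective stress: σ'_f = 49.623 + 124.3 = 173.92 kPa.
σ'_f = 173.92 > σ'_p = 87.6 kPa, so the stress path crosses the preconsolidation pressure — recompression up to σ'_p, then virgin compression beyond:
S_c = H/(1+e₀)·[C_r·log₁₀(σ'_p/σ'_0) + C_c·log₁₀(σ'_f/σ'_p)]
    = 7/1.64 × [0.062×log₁₀(87.6/49.623) + 0.34×log₁₀(173.92/87.6)]
    = 4.2683 × [0.015303 + 0.10127] = 0.4976 m

S_c ≈ 498 mm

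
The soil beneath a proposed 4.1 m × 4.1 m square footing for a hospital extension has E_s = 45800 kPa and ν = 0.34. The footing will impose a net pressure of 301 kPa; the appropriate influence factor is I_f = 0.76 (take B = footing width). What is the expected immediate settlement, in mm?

Immediate (elastic) settlement: S_e = q·B·(1−ν²)/E_s · I_f.
S_e = 301 × 4.1 × (1 − 0.34²) / 45800 × 0.76
    = 301 × 4.1 × 0.8844 / 45800 × 0.76
    = 0.01811 m = 18.11 mm

S_e ≈ 18.1 mm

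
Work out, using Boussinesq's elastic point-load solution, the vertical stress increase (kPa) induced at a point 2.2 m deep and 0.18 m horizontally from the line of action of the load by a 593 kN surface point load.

Δσ_z ≈ 57.5 kPa

Boussinesq vertical stress below a point load on an elastic half-space:
Δσ_z = 3P/(2πz²) · [1 + (r/z)²]^(−5/2)
r/z = 0.18/2.2 = 0.081818; [1+(r/z)²]^(−5/2) = 0.98346.
Δσ_z = 3×593/(2π×2.2²) × 0.98346 = 58.499 × 0.98346 = 57.53 kPa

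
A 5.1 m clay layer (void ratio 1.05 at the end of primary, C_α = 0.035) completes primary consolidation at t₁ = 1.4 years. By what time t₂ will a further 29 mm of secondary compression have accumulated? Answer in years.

S_s = C_α·H/(1+e_p)·log₁₀(t₂/t₁) ⇒ log₁₀(t₂/t₁) = S_s·(1+e_p)/(C_α·H).
log₁₀(t₂/t₁) = 0.029 × (1+1.05) / (0.035×5.1) = 0.3331
t₂ = t₁ × 10^0.3331 = 1.4 × 2.153 = 3.014 years

t₂ ≈ 3.01 years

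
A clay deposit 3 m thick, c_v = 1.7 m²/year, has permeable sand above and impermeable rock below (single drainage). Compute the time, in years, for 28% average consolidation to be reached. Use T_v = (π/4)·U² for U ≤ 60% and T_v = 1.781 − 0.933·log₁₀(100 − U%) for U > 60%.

t ≈ 0.326 years

Drainage path length: H_d = H = 3 m (single drainage).
U ≤ 60%: T_v = (π/4)·U² = (π/4)×0.28² = 0.061575.
t = T_v·H_d²/c_v = 0.061575×3²/1.7 = 0.326 years.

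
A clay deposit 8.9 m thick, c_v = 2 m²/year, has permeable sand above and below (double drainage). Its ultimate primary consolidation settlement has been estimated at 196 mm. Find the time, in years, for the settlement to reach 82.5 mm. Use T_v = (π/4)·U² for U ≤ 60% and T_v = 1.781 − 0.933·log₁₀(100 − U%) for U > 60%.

t ≈ 1.38 years

Drainage path length: H_d = H/2 = 4.45 m (double drainage).
U = S(t)/S_ult = 82.5/196 = 0.4209.
U ≤ 60%: T_v = (π/4)·U² = (π/4)×0.42092² = 0.13915.
t = T_v·H_d²/c_v = 0.13915×4.45²/2 = 1.378 years.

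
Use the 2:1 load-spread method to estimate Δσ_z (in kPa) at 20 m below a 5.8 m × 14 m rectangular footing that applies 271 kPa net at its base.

Δσ_z ≈ 25.1 kPa

By the 2:1 method the load spreads at 1 horizontal : 2 vertical, so at depth z the loaded area has grown by z in each plan dimension:
Δσ = qBL/((B+z)(L+z)) = 271×5.8×14/((5.8+20)(14+20)) = 25.086 kPa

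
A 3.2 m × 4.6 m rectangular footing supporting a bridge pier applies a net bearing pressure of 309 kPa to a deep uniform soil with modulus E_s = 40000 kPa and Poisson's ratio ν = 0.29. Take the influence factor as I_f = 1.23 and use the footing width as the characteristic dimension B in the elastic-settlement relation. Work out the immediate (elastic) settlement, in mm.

S_e ≈ 27.8 mm

Immediate (elastic) settlement: S_e = q·B·(1−ν²)/E_s · I_f.
S_e = 309 × 3.2 × (1 − 0.29²) / 40000 × 1.23
    = 309 × 3.2 × 0.9159 / 40000 × 1.23
    = 0.02785 m = 27.85 mm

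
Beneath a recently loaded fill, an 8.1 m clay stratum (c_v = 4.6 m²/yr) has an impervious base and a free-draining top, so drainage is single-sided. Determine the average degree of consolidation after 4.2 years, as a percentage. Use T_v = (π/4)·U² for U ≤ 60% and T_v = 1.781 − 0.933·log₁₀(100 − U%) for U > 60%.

U ≈ 60.8 %

Drainage path length: H_d = H = 8.1 m (single drainage).
T_v = c_v·t/H_d² = 4.6×4.2/8.1² = 0.29447.
T_v = 0.29447 corresponds to the U > 60% branch:
U = 1 − 10^((1.781 − T_v)/0.933)/100 = 0.608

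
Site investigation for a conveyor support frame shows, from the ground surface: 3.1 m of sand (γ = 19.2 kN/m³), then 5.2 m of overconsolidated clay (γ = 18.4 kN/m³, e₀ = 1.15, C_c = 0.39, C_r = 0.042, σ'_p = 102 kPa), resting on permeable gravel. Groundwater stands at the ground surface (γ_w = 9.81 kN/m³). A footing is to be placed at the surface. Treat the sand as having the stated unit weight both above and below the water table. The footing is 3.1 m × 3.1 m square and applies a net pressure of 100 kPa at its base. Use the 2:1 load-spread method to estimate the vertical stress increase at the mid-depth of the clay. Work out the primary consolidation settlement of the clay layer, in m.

S_c ≈ 0.00953 m

Mid-depth of clay below the ground surface: z = 3.1 + 5.2/2 = 5.7 m.
Total vertical stress at mid-clay: σ_v = 19.2×3.1 + 18.4×2.6 = 107.36 kPa.
Pore pressure: u = 9.81×(5.7 − 0) = 55.917 kPa.
Initial effective stress: σ'_0 = σ_v − u = 107.36 − 55.917 = 51.443 kPa.
Stress increase at mid-clay by the 2:1 spreading method:
Δσ = qBL/((B+z)(L+z)) = 100×3.1×3.1/((3.1+5.7)(3.1+5.7)) = 12.41 kPa
Final effective stress: σ'_f = 51.443 + 12.41 = 63.853 kPa.
σ'_f = 63.853 ≤ σ'_p = 102 kPa, so the clay remains overconsolidated and only the recompression index applies:
S_c = C_r·H/(1+e₀)·log₁₀(σ'_f/σ'_0) = 0.042×5.2/2.15×log₁₀(63.853/51.443)
    = 0.10158 × 0.093855 = 0.009534 m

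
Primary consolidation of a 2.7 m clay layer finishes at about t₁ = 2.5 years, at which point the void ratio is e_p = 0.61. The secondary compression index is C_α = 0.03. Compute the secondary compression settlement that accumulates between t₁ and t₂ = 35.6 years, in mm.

S_s ≈ 58 mm

Secondary compression: S_s = C_α·H/(1+e_p)·log₁₀(t₂/t₁)
S_s = 0.03×2.7/(1+0.61)×log₁₀(35.6/2.5)
    = 0.05031 × 1.154 = 0.05803 m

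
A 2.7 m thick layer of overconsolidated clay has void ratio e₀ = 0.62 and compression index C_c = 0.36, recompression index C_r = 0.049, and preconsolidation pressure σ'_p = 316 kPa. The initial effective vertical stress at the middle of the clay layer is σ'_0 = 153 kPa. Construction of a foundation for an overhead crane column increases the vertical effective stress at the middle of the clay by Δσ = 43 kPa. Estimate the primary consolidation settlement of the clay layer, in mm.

Final effective stress: σ'_f = 153 + 43 = 196 kPa.
σ'_f = 196 ≤ σ'_p = 316 kPa, so the clay remains overconsolidated and only the recompression index applies:
S_c = C_r·H/(1+e₀)·log₁₀(σ'_f/σ'_0) = 0.049×2.7/1.62×log₁₀(196/153)
    = 0.081668 × 0.10756 = 0.008784 m

S_c ≈ 8.78 mm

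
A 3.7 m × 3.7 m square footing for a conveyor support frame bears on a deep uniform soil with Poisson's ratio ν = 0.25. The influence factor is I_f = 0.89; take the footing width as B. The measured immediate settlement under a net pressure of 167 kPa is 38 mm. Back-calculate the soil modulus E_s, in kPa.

E_s ≈ 13600 kPa

S_e = q·B·(1−ν²)/E_s · I_f  ⇒  E_s = q·B·(1−ν²)·I_f / S_e.
E_s = 167 × 3.7 × 0.9375 × 0.89 / 0.038 = 13570 kPa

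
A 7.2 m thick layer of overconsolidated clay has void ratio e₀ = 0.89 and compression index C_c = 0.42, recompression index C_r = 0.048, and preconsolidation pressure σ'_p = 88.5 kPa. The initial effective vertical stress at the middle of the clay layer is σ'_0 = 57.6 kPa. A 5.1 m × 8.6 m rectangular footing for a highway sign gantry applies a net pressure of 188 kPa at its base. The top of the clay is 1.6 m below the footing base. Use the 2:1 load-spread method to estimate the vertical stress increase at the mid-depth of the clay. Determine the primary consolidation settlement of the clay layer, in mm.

S_c ≈ 220 mm

Mid-depth of clay below the footing base: z = 1.6 + 7.2/2 = 5.2 m.
Stress increase at mid-clay by the 2:1 spreading method:
Δσ = qBL/((B+z)(L+z)) = 188×5.1×8.6/((5.1+5.2)(8.6+5.2)) = 58.011 kPa
Final effective stress: σ'_f = 57.6 + 58.011 = 115.61 kPa.
σ'_f = 115.61 > σ'_p = 88.5 kPa, so the stress path crosses the preconsolidation pressure — recompression up to σ'_p, then virgin compression beyond:
S_c = H/(1+e₀)·[C_r·log₁₀(σ'_p/σ'_0) + C_c·log₁₀(σ'_f/σ'_p)]
    = 7.2/1.89 × [0.048×log₁₀(88.5/57.6) + 0.42×log₁₀(115.61/88.5)]
    = 3.8095 × [0.008953 + 0.048742] = 0.2198 m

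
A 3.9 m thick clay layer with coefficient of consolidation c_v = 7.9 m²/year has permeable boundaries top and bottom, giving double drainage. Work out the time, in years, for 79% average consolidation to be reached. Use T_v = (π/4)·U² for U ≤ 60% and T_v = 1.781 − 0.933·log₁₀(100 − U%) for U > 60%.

t ≈ 0.263 years

Drainage path length: H_d = H/2 = 1.95 m (double drainage).
U > 60%: T_v = 1.781 − 0.933·log₁₀(100 − 79) = 0.54737.
t = T_v·H_d²/c_v = 0.54737×1.95²/7.9 = 0.2635 years.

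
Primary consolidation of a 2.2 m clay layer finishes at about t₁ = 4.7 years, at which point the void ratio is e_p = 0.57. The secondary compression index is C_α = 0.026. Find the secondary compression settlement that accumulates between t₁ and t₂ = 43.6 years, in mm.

S_s ≈ 35.2 mm

Secondary compression: S_s = C_α·H/(1+e_p)·log₁₀(t₂/t₁)
S_s = 0.026×2.2/(1+0.57)×log₁₀(43.6/4.7)
    = 0.03643 × 0.9674 = 0.03524 m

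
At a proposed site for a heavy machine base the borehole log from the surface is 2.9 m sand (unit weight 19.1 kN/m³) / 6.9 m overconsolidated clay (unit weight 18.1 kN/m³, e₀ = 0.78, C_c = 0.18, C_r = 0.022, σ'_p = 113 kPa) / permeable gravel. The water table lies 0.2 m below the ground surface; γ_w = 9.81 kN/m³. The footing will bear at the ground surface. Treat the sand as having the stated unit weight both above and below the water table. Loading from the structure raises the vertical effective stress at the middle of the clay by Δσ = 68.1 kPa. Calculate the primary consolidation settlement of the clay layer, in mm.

S_c ≈ 57.1 mm

Mid-depth of clay below the ground surface: z = 2.9 + 6.9/2 = 6.35 m.
Total vertical stress at mid-clay: σ_v = 19.1×2.9 + 18.1×3.45 = 117.84 kPa.
Pore pressure: u = 9.81×(6.35 − 0.2) = 60.332 kPa.
Initial effective stress: σ'_0 = σ_v − u = 117.84 − 60.332 = 57.508 kPa.
Final effective stress: σ'_f = 57.508 + 68.1 = 125.61 kPa.
σ'_f = 125.61 > σ'_p = 113 kPa, so the stress path crosses the preconsolidation pressure — recompression up to σ'_p, then virgin compression beyond:
S_c = H/(1+e₀)·[C_r·log₁₀(σ'_p/σ'_0) + C_c·log₁₀(σ'_f/σ'_p)]
    = 6.9/1.78 × [0.022×log₁₀(113/57.508) + 0.18×log₁₀(125.61/113)]
    = 3.8764 × [0.0064537 + 0.0082702] = 0.05708 m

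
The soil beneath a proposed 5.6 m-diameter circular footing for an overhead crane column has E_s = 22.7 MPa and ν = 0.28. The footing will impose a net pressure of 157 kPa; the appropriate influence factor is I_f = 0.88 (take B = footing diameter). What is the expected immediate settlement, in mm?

S_e ≈ 31.4 mm

Immediate (elastic) settlement: S_e = q·B·(1−ν²)/E_s · I_f.
E_s = 22.7 MPa = 22700 kPa.
S_e = 157 × 5.6 × (1 − 0.28²) / 22700 × 0.88
    = 157 × 5.6 × 0.9216 / 22700 × 0.88
    = 0.03141 m = 31.41 mm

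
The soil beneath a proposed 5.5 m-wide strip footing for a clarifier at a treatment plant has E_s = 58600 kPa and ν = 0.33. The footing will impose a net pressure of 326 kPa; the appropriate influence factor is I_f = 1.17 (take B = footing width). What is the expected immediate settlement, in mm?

S_e ≈ 31.9 mm

Immediate (elastic) settlement: S_e = q·B·(1−ν²)/E_s · I_f.
S_e = 326 × 5.5 × (1 − 0.33²) / 58600 × 1.17
    = 326 × 5.5 × 0.8911 / 58600 × 1.17
    = 0.0319 m = 31.9 mm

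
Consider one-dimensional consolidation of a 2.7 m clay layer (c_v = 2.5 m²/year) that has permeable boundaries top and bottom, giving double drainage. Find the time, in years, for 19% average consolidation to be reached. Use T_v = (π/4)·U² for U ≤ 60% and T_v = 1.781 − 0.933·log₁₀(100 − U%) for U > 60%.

t ≈ 0.0207 years

Drainage path length: H_d = H/2 = 1.35 m (double drainage).
U ≤ 60%: T_v = (π/4)·U² = (π/4)×0.19² = 0.028353.
t = T_v·H_d²/c_v = 0.028353×1.35²/2.5 = 0.02067 years.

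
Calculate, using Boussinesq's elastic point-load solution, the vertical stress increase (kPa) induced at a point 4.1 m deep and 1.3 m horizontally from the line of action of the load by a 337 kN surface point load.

Boussinesq vertical stress below a point load on an elastic half-space:
Δσ_z = 3P/(2πz²) · [1 + (r/z)²]^(−5/2)
r/z = 1.3/4.1 = 0.31707; [1+(r/z)²]^(−5/2) = 0.78703.
Δσ_z = 3×337/(2π×4.1²) × 0.78703 = 9.572 × 0.78703 = 7.533 kPa

Δσ_z ≈ 7.53 kPa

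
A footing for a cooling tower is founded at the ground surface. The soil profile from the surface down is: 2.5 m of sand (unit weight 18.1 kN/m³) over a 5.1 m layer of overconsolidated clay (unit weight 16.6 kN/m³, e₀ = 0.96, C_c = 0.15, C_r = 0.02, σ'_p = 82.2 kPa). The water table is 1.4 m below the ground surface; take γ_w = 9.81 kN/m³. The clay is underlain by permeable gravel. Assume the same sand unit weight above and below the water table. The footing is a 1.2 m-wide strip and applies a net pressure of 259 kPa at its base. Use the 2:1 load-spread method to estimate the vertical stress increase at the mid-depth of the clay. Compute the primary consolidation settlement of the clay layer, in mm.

S_c ≈ 46.2 mm

Mid-depth of clay below the ground surface: z = 2.5 + 5.1/2 = 5.05 m.
Total vertical stress at mid-clay: σ_v = 18.1×2.5 + 16.6×2.55 = 87.58 kPa.
Pore pressure: u = 9.81×(5.05 − 1.4) = 35.806 kPa.
Initial effective stress: σ'_0 = σ_v − u = 87.58 − 35.806 = 51.774 kPa.
Stress increase at mid-clay by the 2:1 spreading method:
Δσ = qB/(B+z) = 259×1.2/(1.2+5.05) = 49.728 kPa
Final effective stress: σ'_f = 51.774 + 49.728 = 101.5 kPa.
σ'_f = 101.5 > σ'_p = 82.2 kPa, so the stress path crosses the preconsolidation pressure — recompression up to σ'_p, then virgin compression beyond:
S_c = H/(1+e₀)·[C_r·log₁₀(σ'_p/σ'_0) + C_c·log₁₀(σ'_f/σ'_p)]
    = 5.1/1.96 × [0.02×log₁₀(82.2/51.774) + 0.15×log₁₀(101.5/82.2)]
    = 2.602 × [0.0040152 + 0.013739] = 0.0462 m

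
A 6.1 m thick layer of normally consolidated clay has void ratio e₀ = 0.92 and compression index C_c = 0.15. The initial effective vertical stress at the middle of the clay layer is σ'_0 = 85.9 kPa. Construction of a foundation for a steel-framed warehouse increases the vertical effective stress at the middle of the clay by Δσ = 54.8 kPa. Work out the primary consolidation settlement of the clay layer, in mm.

S_c ≈ 102 mm

Final effective stress: σ'_f = σ'_0 + Δσ = 85.9 + 54.8 = 140.7 kPa.
Normally consolidated clay, so the full stress increment lies on the virgin compression line:
S_c = C_c·H/(1+e₀)·log₁₀(σ'_f/σ'_0) = 0.15×6.1/(1+0.92)×log₁₀(140.7/85.9)
    = 0.47656 × 0.2143 = 0.1021 m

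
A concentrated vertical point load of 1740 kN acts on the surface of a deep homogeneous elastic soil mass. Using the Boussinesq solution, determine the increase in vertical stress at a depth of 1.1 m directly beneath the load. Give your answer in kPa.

Boussinesq vertical stress below a point load on an elastic half-space:
Δσ_z = 3P/(2πz²) · [1 + (r/z)²]^(−5/2)
r/z = 0/1.1 = 0; [1+(r/z)²]^(−5/2) = 1.
Δσ_z = 3×1740/(2π×1.1²) × 1 = 686.6 × 1 = 686.6 kPa

Δσ_z ≈ 687 kPa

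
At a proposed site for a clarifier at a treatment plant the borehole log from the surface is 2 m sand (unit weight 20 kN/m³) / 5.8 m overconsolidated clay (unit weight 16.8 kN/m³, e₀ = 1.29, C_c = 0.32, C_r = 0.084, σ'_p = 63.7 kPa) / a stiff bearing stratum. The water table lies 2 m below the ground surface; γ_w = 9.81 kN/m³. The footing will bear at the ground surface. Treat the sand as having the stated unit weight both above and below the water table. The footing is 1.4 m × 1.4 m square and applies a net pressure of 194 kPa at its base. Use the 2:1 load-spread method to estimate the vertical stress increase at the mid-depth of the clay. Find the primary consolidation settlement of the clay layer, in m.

S_c ≈ 0.0376 m

Mid-depth of clay below the ground surface: z = 2 + 5.8/2 = 4.9 m.
Total vertical stress at mid-clay: σ_v = 20×2 + 16.8×2.9 = 88.72 kPa.
Pore pressure: u = 9.81×(4.9 − 2) = 28.449 kPa.
Initial effective stress: σ'_0 = σ_v − u = 88.72 − 28.449 = 60.271 kPa.
Stress increase at mid-clay by the 2:1 spreading method:
Δσ = qBL/((B+z)(L+z)) = 194×1.4×1.4/((1.4+4.9)(1.4+4.9)) = 9.5802 kPa
Final effective stress: σ'_f = 60.271 + 9.5802 = 69.851 kPa.
σ'_f = 69.851 > σ'_p = 63.7 kPa, so the stress path crosses the preconsolidation pressure — recompression up to σ'_p, then virgin compression beyond:
S_c = H/(1+e₀)·[C_r·log₁₀(σ'_p/σ'_0) + C_c·log₁₀(σ'_f/σ'_p)]
    = 5.8/2.29 × [0.084×log₁₀(63.7/60.271) + 0.32×log₁₀(69.851/63.7)]
    = 2.5328 × [0.0020186 + 0.012811] = 0.03756 m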